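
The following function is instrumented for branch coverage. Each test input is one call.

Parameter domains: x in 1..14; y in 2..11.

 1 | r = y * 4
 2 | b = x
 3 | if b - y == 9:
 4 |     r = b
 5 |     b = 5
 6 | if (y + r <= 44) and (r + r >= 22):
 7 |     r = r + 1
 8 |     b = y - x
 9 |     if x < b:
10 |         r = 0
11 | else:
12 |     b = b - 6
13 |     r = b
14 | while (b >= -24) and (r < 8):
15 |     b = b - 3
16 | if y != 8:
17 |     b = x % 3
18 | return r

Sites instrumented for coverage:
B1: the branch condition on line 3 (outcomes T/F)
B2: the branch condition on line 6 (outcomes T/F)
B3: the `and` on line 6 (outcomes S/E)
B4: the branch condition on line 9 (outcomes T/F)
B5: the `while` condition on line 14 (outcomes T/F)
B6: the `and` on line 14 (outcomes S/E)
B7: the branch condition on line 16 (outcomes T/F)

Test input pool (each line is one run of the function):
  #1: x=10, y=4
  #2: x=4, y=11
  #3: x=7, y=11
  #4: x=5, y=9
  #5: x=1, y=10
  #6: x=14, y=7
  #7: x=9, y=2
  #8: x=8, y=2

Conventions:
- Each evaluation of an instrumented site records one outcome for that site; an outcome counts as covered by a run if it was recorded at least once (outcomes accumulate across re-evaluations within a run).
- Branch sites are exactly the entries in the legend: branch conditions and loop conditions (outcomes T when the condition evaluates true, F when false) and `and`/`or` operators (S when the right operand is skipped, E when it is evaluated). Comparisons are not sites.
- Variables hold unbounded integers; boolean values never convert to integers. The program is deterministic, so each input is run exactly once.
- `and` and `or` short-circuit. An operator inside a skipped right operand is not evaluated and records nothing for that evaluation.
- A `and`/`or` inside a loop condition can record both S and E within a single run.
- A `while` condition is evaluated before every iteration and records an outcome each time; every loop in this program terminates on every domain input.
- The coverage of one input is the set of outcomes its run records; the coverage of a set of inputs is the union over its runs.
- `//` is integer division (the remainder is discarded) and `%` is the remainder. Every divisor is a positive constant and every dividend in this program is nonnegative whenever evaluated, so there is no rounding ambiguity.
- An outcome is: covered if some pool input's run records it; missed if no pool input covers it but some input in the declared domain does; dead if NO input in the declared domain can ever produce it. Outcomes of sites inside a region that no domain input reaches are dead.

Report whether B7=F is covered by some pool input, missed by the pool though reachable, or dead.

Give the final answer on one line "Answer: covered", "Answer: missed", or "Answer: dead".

no pool input records B7=F
but domain input (x=1, y=8) does record it -> reachable, so missed

Answer: missed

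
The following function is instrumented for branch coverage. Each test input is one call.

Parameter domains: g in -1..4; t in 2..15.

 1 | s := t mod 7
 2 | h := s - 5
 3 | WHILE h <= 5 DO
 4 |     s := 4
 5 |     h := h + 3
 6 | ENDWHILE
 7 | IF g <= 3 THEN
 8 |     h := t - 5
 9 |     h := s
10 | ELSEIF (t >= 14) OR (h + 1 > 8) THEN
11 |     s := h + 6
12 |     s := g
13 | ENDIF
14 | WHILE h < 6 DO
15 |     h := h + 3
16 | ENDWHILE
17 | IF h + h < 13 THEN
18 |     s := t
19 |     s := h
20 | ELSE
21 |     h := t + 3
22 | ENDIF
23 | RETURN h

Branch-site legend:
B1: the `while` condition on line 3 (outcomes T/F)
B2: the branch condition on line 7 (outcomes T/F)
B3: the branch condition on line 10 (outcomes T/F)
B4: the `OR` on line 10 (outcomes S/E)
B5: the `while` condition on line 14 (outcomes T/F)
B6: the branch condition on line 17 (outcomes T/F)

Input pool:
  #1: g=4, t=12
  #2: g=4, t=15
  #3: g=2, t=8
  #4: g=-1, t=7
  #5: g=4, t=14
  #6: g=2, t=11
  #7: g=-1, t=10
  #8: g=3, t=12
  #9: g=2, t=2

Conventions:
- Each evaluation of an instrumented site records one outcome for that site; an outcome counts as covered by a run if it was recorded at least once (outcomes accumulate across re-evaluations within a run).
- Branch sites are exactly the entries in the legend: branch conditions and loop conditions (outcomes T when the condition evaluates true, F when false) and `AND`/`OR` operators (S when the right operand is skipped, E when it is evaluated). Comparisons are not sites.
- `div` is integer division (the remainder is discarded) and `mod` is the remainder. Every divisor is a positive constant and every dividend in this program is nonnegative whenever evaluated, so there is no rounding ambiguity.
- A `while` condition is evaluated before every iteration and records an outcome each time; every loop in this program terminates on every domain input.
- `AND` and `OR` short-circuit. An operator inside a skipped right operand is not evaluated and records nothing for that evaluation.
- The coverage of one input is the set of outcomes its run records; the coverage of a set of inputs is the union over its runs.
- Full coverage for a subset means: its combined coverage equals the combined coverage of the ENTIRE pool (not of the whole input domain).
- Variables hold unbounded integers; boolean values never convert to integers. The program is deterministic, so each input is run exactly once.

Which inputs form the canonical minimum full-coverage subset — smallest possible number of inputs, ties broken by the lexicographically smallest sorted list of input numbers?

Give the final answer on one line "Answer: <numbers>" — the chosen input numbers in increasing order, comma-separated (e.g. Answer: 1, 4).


test 1 (g=4, t=12) fires B1->T, B1->T, B1->F, B2->F, B4->E, B3->F, B5->F, B6->T; hits B1=T, B1=F, B2=F, B3=F, B4=E, B5=F, B6=T
test 2 (g=4, t=15) fires B1->T, B1->T, B1->T, B1->T, B1->F, B2->F, B4->S, B3->T, B5->F, B6->F; hits B1=T, B1=F, B2=F, B3=T, B4=S, B5=F, B6=F
test 3 (g=2, t=8) fires B1->T, B1->T, B1->T, B1->T, B1->F, B2->T, B5->T, B5->F, B6->F; hits B1=T, B1=F, B2=T, B5=T, B5=F, B6=F
test 4 (g=-1, t=7) fires B1->T, B1->T, B1->T, B1->T, B1->F, B2->T, B5->T, B5->F, B6->F; hits B1=T, B1=F, B2=T, B5=T, B5=F, B6=F
test 5 (g=4, t=14) fires B1->T, B1->T, B1->T, B1->T, B1->F, B2->F, B4->S, B3->T, B5->F, B6->F; hits B1=T, B1=F, B2=F, B3=T, B4=S, B5=F, B6=F
test 6 (g=2, t=11) fires B1->T, B1->T, B1->T, B1->F, B2->T, B5->T, B5->F, B6->F; hits B1=T, B1=F, B2=T, B5=T, B5=F, B6=F
test 7 (g=-1, t=10) fires B1->T, B1->T, B1->T, B1->F, B2->T, B5->T, B5->F, B6->F; hits B1=T, B1=F, B2=T, B5=T, B5=F, B6=F
test 8 (g=3, t=12) fires B1->T, B1->T, B1->F, B2->T, B5->T, B5->F, B6->F; hits B1=T, B1=F, B2=T, B5=T, B5=F, B6=F
test 9 (g=2, t=2) fires B1->T, B1->T, B1->T, B1->F, B2->T, B5->T, B5->F, B6->F; hits B1=T, B1=F, B2=T, B5=T, B5=F, B6=F
union over all inputs: B1=T, B1=F, B2=T, B2=F, B3=T, B3=F, B4=S, B4=E, B5=T, B5=F, B6=T, B6=F (12 outcomes)
checked all size-1 subsets: none covers 12 outcomes (max 7/12)
checked all size-2 subsets: none covers 12 outcomes (max 10/12)
inputs {1, 2, 3} (size 3) cover everything; no size-3 subset with a lexicographically smaller index list covers all 12
Answer: 1, 2, 3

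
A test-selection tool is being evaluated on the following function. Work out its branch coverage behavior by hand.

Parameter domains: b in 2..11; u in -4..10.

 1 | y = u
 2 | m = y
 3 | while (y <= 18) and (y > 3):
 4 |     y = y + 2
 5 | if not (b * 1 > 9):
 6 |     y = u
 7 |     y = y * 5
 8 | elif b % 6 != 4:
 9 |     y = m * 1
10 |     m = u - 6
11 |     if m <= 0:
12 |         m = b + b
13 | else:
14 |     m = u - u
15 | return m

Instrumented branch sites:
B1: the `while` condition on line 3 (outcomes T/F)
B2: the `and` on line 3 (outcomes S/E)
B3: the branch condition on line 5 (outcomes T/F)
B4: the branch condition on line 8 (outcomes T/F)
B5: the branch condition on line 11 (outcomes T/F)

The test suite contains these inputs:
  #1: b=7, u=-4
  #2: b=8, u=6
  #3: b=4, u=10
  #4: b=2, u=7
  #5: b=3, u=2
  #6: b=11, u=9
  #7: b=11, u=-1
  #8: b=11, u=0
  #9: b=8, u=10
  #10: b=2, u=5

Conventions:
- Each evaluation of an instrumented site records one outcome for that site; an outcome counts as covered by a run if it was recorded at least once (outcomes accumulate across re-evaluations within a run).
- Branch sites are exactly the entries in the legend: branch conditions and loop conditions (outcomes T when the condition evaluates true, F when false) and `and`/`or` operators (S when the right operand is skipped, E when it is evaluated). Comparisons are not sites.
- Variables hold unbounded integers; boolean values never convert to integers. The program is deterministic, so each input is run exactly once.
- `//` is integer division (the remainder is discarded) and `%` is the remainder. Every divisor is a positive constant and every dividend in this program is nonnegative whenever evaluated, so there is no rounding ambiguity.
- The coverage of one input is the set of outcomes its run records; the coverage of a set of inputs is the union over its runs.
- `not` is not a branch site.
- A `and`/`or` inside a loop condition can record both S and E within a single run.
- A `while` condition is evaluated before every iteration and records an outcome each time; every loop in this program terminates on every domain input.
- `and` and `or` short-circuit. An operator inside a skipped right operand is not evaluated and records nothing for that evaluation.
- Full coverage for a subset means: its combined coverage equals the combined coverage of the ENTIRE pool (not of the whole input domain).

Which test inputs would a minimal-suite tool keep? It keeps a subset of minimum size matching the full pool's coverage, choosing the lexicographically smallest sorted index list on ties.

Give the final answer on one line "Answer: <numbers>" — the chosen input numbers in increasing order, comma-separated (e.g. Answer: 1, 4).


run #1 (b=7, u=-4) runs B2->E, B1->F, B3->T; records B1=F, B2=E, B3=T
run #2 (b=8, u=6) runs B2->E, B1->T, B2->E, B1->T, B2->E, B1->T, B2->E, B1->T, B2->E, B1->T, B2->E, B1->T, B2->E, B1->T, ...; records B1=T, B1=F, B2=S, B2=E, B3=T
run #3 (b=4, u=10) runs B2->E, B1->T, B2->E, B1->T, B2->E, B1->T, B2->E, B1->T, B2->E, B1->T, B2->S, B1->F, B3->T; records B1=T, B1=F, B2=S, B2=E, B3=T
run #4 (b=2, u=7) runs B2->E, B1->T, B2->E, B1->T, B2->E, B1->T, B2->E, B1->T, B2->E, B1->T, B2->E, B1->T, B2->S, B1->F, ...; records B1=T, B1=F, B2=S, B2=E, B3=T
run #5 (b=3, u=2) runs B2->E, B1->F, B3->T; records B1=F, B2=E, B3=T
run #6 (b=11, u=9) runs B2->E, B1->T, B2->E, B1->T, B2->E, B1->T, B2->E, B1->T, B2->E, B1->T, B2->S, B1->F, B3->F, B4->T, ...; records B1=T, B1=F, B2=S, B2=E, B3=F, B4=T, B5=F
run #7 (b=11, u=-1) runs B2->E, B1->F, B3->F, B4->T, B5->T; records B1=F, B2=E, B3=F, B4=T, B5=T
run #8 (b=11, u=0) runs B2->E, B1->F, B3->F, B4->T, B5->T; records B1=F, B2=E, B3=F, B4=T, B5=T
run #9 (b=8, u=10) runs B2->E, B1->T, B2->E, B1->T, B2->E, B1->T, B2->E, B1->T, B2->E, B1->T, B2->S, B1->F, B3->T; records B1=T, B1=F, B2=S, B2=E, B3=T
run #10 (b=2, u=5) runs B2->E, B1->T, B2->E, B1->T, B2->E, B1->T, B2->E, B1->T, B2->E, B1->T, B2->E, B1->T, B2->E, B1->T, ...; records B1=T, B1=F, B2=S, B2=E, B3=T
union over all inputs: B1=T, B1=F, B2=S, B2=E, B3=T, B3=F, B4=T, B5=T, B5=F (9 outcomes)
checked all size-1 subsets: none covers 9 outcomes (max 7/9)
checked all size-2 subsets: none covers 9 outcomes (max 8/9)
at size 3, {1, 6, 7} reaches all 9 outcomes; every lexicographically earlier size-3 subset fails
Answer: 1, 6, 7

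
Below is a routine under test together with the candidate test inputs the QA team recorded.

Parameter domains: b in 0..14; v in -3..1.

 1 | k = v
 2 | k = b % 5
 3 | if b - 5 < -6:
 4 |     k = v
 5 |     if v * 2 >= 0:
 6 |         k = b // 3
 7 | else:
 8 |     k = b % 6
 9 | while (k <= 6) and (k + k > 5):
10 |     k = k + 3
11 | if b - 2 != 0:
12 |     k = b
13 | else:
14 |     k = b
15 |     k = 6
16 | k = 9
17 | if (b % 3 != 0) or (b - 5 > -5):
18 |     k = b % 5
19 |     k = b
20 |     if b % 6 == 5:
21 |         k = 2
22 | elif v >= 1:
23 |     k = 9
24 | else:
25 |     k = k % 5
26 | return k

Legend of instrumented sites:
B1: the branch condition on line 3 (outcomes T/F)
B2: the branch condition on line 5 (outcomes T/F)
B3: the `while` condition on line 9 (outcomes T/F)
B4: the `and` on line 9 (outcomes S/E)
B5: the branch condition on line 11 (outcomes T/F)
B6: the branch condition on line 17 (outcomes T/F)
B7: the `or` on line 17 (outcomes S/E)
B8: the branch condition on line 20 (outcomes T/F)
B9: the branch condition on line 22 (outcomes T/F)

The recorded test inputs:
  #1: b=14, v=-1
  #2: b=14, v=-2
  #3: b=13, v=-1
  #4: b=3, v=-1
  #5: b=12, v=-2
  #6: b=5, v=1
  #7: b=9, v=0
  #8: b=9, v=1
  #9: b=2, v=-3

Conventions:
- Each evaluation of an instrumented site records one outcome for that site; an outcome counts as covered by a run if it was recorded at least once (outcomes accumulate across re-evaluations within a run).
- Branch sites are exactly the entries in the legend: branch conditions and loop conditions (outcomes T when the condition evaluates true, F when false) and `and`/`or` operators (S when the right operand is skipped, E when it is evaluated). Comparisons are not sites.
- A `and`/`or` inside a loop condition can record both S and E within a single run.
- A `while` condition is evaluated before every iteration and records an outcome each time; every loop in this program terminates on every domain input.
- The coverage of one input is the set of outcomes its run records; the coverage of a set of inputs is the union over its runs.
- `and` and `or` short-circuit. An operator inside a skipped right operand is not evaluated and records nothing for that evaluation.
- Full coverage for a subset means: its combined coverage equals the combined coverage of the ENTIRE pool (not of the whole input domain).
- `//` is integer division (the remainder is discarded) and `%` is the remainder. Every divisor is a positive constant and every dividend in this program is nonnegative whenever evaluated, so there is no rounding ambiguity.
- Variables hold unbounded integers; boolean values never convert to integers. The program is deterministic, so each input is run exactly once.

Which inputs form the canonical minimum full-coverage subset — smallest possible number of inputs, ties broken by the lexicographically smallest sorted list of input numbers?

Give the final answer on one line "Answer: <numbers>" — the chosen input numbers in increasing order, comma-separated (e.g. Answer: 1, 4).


input #1 (b=14, v=-1): events B1->F, B4->E, B3->F, B5->T, B7->S, B6->T, B8->F; covers B1=F, B3=F, B4=E, B5=T, B6=T, B7=S, B8=F
input #2 (b=14, v=-2): events B1->F, B4->E, B3->F, B5->T, B7->S, B6->T, B8->F; covers B1=F, B3=F, B4=E, B5=T, B6=T, B7=S, B8=F
input #3 (b=13, v=-1): events B1->F, B4->E, B3->F, B5->T, B7->S, B6->T, B8->F; covers B1=F, B3=F, B4=E, B5=T, B6=T, B7=S, B8=F
input #4 (b=3, v=-1): events B1->F, B4->E, B3->T, B4->E, B3->T, B4->S, B3->F, B5->T, B7->E, B6->T, B8->F; covers B1=F, B3=T, B3=F, B4=S, B4=E, B5=T, B6=T, B7=E, B8=F
input #5 (b=12, v=-2): events B1->F, B4->E, B3->F, B5->T, B7->E, B6->T, B8->F; covers B1=F, B3=F, B4=E, B5=T, B6=T, B7=E, B8=F
input #6 (b=5, v=1): events B1->F, B4->E, B3->T, B4->S, B3->F, B5->T, B7->S, B6->T, B8->T; covers B1=F, B3=T, B3=F, B4=S, B4=E, B5=T, B6=T, B7=S, B8=T
input #7 (b=9, v=0): events B1->F, B4->E, B3->T, B4->E, B3->T, B4->S, B3->F, B5->T, B7->E, B6->T, B8->F; covers B1=F, B3=T, B3=F, B4=S, B4=E, B5=T, B6=T, B7=E, B8=F
input #8 (b=9, v=1): events B1->F, B4->E, B3->T, B4->E, B3->T, B4->S, B3->F, B5->T, B7->E, B6->T, B8->F; covers B1=F, B3=T, B3=F, B4=S, B4=E, B5=T, B6=T, B7=E, B8=F
input #9 (b=2, v=-3): events B1->F, B4->E, B3->F, B5->F, B7->S, B6->T, B8->F; covers B1=F, B3=F, B4=E, B5=F, B6=T, B7=S, B8=F
the full pool covers 12 outcomes: B1=F, B3=T, B3=F, B4=S, B4=E, B5=T, B5=F, B6=T, B7=S, B7=E, B8=T, B8=F
every size-1 subset falls short of the 12 outcomes (best: 9/12)
every size-2 subset falls short of the 12 outcomes (best: 11/12)
size 3: inputs {4, 6, 9} cover all 12 outcomes, and no lexicographically smaller subset of this size does
Answer: 4, 6, 9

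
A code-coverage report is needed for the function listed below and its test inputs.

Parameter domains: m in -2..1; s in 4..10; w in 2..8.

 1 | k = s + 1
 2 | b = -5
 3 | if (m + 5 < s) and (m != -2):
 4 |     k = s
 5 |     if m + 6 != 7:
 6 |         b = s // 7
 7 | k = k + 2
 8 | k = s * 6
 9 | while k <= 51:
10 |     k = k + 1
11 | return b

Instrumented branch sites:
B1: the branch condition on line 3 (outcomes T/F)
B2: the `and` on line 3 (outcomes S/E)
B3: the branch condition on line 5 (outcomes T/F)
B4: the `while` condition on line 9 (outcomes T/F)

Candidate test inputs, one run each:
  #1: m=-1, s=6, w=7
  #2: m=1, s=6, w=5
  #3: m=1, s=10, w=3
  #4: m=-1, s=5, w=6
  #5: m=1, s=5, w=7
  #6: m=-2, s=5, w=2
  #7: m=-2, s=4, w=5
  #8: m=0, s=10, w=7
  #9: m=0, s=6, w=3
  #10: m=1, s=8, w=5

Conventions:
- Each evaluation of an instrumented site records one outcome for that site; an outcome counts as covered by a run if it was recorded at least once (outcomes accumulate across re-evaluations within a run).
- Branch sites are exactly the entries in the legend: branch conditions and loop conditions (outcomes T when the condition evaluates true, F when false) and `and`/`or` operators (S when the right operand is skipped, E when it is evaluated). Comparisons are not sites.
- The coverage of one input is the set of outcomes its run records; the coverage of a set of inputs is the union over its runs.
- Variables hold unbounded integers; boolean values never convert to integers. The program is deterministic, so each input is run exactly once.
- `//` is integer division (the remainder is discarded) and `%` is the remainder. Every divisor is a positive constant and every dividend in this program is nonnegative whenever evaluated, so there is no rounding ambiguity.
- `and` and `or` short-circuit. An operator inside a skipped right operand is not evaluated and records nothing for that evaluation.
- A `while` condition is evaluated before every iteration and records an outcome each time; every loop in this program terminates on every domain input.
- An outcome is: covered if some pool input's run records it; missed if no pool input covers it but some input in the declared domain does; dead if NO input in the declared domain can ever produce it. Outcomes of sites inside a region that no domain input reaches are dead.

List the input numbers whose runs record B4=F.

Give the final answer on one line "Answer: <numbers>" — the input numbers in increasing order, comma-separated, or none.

input #1 (m=-1, s=6, w=7): records B4=F
input #2 (m=1, s=6, w=5): records B4=F
input #3 (m=1, s=10, w=3): records B4=F
input #4 (m=-1, s=5, w=6): records B4=F
input #5 (m=1, s=5, w=7): records B4=F
input #6 (m=-2, s=5, w=2): records B4=F
input #7 (m=-2, s=4, w=5): records B4=F
input #8 (m=0, s=10, w=7): records B4=F
input #9 (m=0, s=6, w=3): records B4=F
input #10 (m=1, s=8, w=5): records B4=F

Answer: 1, 2, 3, 4, 5, 6, 7, 8, 9, 10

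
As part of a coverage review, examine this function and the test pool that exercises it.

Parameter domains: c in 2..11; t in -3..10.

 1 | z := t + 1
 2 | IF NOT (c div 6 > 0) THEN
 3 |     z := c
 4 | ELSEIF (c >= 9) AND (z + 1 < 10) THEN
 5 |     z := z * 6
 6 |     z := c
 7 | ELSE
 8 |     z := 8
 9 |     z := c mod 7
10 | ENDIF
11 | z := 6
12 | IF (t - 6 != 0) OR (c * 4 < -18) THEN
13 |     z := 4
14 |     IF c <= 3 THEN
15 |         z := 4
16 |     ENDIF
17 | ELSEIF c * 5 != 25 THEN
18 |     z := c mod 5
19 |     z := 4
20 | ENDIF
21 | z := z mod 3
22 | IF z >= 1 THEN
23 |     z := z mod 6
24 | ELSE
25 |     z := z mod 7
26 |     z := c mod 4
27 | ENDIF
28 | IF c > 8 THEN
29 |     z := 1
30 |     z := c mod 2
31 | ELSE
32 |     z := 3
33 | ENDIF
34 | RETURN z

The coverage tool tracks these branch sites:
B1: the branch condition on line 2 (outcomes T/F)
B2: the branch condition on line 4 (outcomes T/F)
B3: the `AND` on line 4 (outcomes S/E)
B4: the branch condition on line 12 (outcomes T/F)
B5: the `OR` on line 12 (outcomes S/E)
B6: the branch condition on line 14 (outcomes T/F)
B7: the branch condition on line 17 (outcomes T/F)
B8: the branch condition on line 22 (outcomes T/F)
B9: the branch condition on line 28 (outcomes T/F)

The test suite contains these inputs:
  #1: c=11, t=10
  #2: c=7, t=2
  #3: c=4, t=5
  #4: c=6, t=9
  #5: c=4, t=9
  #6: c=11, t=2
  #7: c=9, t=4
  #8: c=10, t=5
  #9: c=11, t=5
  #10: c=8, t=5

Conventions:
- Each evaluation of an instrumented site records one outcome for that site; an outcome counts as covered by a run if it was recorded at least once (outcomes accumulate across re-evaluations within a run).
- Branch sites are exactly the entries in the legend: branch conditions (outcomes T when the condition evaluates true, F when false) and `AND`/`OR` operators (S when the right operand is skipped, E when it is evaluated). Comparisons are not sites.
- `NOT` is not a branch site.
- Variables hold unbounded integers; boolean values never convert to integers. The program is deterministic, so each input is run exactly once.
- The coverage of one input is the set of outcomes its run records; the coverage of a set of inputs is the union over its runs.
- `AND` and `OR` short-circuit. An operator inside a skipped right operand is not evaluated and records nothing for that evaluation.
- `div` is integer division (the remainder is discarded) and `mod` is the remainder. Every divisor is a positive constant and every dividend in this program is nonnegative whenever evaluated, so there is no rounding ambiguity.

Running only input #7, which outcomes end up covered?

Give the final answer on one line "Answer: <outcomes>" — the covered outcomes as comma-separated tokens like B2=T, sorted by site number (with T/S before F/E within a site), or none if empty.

Simulating input #7 (c=9, t=4) step by step:
  B1->F, B3->E, B2->T, B5->S, B4->T, B6->F, B8->T, B9->T
deduplicating events, the covered set is: B1=F, B2=T, B3=E, B4=T, B5=S, B6=F, B8=T, B9=T

Answer: B1=F, B2=T, B3=E, B4=T, B5=S, B6=F, B8=T, B9=T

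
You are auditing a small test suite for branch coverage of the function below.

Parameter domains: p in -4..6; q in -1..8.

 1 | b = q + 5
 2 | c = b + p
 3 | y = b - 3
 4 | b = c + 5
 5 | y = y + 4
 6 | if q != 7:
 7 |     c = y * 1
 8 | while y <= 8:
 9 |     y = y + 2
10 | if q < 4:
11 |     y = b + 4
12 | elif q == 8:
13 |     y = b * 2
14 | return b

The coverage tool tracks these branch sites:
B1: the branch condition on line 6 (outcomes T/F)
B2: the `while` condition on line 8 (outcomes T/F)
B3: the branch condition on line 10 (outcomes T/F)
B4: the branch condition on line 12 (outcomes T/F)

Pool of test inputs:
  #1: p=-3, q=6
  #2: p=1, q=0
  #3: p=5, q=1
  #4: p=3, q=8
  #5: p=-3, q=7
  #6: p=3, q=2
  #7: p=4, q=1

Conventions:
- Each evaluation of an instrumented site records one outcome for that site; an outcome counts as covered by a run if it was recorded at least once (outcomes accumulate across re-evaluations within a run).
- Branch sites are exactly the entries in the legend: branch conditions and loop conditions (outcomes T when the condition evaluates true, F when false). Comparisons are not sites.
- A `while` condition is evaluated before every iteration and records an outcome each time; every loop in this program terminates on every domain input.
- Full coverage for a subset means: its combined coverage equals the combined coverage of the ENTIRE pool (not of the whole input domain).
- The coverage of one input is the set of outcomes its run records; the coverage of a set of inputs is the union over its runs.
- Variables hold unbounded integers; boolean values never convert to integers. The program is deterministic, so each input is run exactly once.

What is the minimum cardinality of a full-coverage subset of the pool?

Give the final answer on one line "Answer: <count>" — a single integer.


#1 (p=-3, q=6) -> covered: B1=T, B2=F, B3=F, B4=F
#2 (p=1, q=0) -> covered: B1=T, B2=T, B2=F, B3=T
#3 (p=5, q=1) -> covered: B1=T, B2=T, B2=F, B3=T
#4 (p=3, q=8) -> covered: B1=T, B2=F, B3=F, B4=T
#5 (p=-3, q=7) -> covered: B1=F, B2=F, B3=F, B4=F
#6 (p=3, q=2) -> covered: B1=T, B2=T, B2=F, B3=T
#7 (p=4, q=1) -> covered: B1=T, B2=T, B2=F, B3=T
together the pool reaches 8 outcomes: B1=T, B1=F, B2=T, B2=F, B3=T, B3=F, B4=T, B4=F
checked all size-1 subsets: none covers 8 outcomes (max 4/8)
checked all size-2 subsets: none covers 8 outcomes (max 7/8)
size 3: inputs {2, 4, 5} cover all 8 outcomes, and no lexicographically smaller subset of this size does
Answer: 3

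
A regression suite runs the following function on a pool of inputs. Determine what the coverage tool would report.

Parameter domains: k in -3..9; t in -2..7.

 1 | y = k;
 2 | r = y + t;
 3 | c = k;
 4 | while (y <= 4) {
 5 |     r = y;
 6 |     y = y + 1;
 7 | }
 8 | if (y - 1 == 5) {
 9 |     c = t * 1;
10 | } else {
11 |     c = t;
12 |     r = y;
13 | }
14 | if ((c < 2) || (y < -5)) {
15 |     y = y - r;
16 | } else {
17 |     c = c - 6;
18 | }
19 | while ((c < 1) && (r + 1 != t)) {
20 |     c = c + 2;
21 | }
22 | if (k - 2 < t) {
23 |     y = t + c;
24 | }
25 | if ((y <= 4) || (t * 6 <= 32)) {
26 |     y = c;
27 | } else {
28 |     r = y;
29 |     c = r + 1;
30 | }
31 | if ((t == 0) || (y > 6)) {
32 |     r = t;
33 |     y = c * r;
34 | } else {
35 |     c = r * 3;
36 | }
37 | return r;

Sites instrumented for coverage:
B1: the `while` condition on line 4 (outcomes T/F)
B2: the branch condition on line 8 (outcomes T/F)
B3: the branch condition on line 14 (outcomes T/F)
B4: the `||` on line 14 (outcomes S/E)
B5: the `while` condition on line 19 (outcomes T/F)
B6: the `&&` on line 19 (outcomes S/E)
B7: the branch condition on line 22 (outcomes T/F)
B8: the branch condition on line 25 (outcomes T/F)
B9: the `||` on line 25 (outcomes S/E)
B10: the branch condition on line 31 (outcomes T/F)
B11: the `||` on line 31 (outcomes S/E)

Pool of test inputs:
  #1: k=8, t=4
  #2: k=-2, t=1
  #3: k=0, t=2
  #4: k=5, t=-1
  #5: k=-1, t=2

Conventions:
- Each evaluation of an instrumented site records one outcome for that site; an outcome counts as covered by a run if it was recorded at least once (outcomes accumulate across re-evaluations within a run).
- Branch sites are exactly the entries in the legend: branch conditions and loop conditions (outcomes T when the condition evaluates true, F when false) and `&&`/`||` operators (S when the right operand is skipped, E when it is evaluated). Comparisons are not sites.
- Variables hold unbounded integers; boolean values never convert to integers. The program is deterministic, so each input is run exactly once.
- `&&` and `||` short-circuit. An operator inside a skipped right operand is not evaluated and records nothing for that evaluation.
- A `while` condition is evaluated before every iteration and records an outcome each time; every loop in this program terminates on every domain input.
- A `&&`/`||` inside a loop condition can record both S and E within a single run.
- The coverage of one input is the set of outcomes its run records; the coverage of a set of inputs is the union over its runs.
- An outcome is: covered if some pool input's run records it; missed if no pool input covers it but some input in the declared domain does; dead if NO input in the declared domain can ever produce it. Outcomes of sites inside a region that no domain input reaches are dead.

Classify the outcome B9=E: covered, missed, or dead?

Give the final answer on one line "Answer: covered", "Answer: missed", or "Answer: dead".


B9=E is recorded by pool input(s) 1 -> covered
Answer: covered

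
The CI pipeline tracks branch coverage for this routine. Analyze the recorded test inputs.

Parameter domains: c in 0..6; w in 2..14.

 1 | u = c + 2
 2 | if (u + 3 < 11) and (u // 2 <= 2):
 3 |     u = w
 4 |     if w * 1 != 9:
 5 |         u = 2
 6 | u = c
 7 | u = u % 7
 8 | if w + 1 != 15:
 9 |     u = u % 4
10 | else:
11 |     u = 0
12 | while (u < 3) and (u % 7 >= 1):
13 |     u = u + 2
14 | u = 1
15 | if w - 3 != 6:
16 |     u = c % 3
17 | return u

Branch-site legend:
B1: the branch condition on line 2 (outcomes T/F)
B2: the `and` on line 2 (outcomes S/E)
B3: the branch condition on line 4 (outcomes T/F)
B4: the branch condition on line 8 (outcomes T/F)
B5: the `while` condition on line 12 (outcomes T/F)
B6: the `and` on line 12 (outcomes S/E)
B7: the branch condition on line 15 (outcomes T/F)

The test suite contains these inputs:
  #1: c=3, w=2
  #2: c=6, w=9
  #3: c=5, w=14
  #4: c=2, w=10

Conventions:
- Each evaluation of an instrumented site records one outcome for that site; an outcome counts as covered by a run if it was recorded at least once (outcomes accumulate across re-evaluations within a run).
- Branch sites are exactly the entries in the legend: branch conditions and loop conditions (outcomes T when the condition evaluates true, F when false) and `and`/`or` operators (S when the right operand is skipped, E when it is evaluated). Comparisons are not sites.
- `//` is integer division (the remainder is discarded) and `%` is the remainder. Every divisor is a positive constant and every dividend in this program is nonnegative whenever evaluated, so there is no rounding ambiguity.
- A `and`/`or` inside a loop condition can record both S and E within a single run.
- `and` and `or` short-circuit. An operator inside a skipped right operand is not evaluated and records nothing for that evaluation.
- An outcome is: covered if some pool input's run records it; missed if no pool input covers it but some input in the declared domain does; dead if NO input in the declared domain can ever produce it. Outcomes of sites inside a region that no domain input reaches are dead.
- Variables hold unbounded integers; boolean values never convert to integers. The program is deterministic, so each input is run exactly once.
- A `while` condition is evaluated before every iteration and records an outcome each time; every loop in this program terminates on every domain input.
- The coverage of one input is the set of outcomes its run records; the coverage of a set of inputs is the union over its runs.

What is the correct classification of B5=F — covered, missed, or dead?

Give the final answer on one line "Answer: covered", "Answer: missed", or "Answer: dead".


B5=F is recorded by pool input(s) 1, 2, 3, 4 -> covered
Answer: covered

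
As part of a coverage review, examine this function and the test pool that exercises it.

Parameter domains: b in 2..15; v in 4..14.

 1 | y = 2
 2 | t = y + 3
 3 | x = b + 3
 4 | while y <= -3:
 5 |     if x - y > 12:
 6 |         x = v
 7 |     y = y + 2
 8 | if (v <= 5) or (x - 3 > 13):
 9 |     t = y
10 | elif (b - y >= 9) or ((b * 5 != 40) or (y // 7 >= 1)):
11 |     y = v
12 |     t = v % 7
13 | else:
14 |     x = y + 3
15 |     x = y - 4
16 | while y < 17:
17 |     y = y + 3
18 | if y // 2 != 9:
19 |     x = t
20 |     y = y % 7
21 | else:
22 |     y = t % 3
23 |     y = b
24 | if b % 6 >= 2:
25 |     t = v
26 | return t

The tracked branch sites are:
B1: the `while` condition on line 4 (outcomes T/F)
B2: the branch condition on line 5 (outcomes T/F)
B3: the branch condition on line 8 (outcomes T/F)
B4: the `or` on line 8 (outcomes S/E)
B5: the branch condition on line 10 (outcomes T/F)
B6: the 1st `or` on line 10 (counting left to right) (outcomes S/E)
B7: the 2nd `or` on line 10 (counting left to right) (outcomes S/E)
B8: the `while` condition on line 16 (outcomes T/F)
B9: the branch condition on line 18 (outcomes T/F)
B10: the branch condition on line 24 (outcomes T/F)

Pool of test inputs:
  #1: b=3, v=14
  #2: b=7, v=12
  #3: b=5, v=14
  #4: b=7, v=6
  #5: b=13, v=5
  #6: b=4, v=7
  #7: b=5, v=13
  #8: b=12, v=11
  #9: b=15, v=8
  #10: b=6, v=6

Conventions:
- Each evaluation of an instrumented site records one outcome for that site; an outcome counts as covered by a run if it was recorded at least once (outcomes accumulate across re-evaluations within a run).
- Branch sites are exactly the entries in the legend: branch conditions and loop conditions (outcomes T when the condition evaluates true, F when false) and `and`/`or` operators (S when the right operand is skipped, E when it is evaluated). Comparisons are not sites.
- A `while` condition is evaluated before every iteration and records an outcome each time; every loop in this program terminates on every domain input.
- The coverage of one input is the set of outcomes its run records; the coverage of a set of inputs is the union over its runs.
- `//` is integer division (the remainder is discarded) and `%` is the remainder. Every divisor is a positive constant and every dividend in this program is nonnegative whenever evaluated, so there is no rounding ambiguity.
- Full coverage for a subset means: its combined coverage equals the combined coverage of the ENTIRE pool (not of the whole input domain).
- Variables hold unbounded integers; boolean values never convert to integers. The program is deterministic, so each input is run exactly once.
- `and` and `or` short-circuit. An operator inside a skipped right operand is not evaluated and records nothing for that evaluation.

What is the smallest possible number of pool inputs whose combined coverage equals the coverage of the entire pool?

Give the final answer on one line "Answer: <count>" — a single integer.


#1 (b=3, v=14) -> covered: B1=F, B3=F, B4=E, B5=T, B6=E, B7=S, B8=T, B8=F, B9=T, B10=T
#2 (b=7, v=12) -> covered: B1=F, B3=F, B4=E, B5=T, B6=E, B7=S, B8=T, B8=F, B9=F, B10=F
#3 (b=5, v=14) -> covered: B1=F, B3=F, B4=E, B5=T, B6=E, B7=S, B8=T, B8=F, B9=T, B10=T
#4 (b=7, v=6) -> covered: B1=F, B3=F, B4=E, B5=T, B6=E, B7=S, B8=T, B8=F, B9=F, B10=F
#5 (b=13, v=5) -> covered: B1=F, B3=T, B4=S, B8=T, B8=F, B9=T, B10=F
#6 (b=4, v=7) -> covered: B1=F, B3=F, B4=E, B5=T, B6=E, B7=S, B8=T, B8=F, B9=F, B10=T
#7 (b=5, v=13) -> covered: B1=F, B3=F, B4=E, B5=T, B6=E, B7=S, B8=T, B8=F, B9=F, B10=T
#8 (b=12, v=11) -> covered: B1=F, B3=F, B4=E, B5=T, B6=S, B8=T, B8=F, B9=T, B10=F
#9 (b=15, v=8) -> covered: B1=F, B3=T, B4=E, B8=T, B8=F, B9=T, B10=T
#10 (b=6, v=6) -> covered: B1=F, B3=F, B4=E, B5=T, B6=E, B7=S, B8=T, B8=F, B9=F, B10=F
union over all inputs: B1=F, B3=T, B3=F, B4=S, B4=E, B5=T, B6=S, B6=E, B7=S, B8=T, B8=F, B9=T, B9=F, B10=T, B10=F (15 outcomes)
every size-1 subset falls short of the 15 outcomes (best: 10/15)
every size-2 subset falls short of the 15 outcomes (best: 14/15)
the canonical winner is {5, 6, 8}: size 3, full 15-outcome coverage, earliest index list among size-3 covers
Answer: 3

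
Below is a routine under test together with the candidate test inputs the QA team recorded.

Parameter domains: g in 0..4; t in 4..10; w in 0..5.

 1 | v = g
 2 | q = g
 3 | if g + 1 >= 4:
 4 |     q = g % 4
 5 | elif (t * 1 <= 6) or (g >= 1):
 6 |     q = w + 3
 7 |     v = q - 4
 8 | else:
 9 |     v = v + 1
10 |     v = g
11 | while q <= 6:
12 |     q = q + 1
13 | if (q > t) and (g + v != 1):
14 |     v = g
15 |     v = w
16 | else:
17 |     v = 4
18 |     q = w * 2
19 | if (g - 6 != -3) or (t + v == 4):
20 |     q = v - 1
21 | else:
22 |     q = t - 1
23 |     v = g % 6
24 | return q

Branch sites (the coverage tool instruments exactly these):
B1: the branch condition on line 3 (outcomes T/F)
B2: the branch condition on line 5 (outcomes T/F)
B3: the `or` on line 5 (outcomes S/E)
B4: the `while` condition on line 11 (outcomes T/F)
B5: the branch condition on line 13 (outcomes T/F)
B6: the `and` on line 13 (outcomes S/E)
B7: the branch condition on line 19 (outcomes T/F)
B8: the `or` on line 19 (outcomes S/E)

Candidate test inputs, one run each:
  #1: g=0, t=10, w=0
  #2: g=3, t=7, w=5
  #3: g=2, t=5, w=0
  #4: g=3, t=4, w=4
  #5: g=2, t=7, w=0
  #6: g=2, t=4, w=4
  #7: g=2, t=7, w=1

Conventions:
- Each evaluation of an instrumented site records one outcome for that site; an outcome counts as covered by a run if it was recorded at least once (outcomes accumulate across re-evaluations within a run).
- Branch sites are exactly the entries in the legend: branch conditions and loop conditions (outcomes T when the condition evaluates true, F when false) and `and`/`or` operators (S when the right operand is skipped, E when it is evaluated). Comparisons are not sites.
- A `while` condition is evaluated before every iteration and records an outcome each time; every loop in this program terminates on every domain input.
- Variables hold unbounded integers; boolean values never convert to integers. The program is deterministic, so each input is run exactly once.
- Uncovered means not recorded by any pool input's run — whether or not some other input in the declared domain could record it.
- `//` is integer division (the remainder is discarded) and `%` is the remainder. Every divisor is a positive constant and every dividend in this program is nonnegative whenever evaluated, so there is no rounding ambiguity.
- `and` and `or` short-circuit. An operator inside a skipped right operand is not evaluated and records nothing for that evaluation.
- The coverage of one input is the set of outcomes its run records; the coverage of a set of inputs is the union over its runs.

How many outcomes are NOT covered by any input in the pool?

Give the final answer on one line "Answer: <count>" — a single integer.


#1 (g=0, t=10, w=0) -> covered: B1=F, B2=F, B3=E, B4=T, B4=F, B5=F, B6=S, B7=T, B8=S
#2 (g=3, t=7, w=5) -> covered: B1=T, B4=T, B4=F, B5=F, B6=S, B7=F, B8=E
#3 (g=2, t=5, w=0) -> covered: B1=F, B2=T, B3=S, B4=T, B4=F, B5=F, B6=E, B7=T, B8=S
#4 (g=3, t=4, w=4) -> covered: B1=T, B4=T, B4=F, B5=T, B6=E, B7=F, B8=E
#5 (g=2, t=7, w=0) -> covered: B1=F, B2=T, B3=E, B4=T, B4=F, B5=F, B6=S, B7=T, B8=S
#6 (g=2, t=4, w=4) -> covered: B1=F, B2=T, B3=S, B4=F, B5=T, B6=E, B7=T, B8=S
#7 (g=2, t=7, w=1) -> covered: B1=F, B2=T, B3=E, B4=T, B4=F, B5=F, B6=S, B7=T, B8=S
union over the pool: B1=T, B1=F, B2=T, B2=F, B3=S, B3=E, B4=T, B4=F, B5=T, B5=F, B6=S, B6=E, B7=T, B7=F, B8=S, B8=E
uncovered (0 of 16): none
Answer: 0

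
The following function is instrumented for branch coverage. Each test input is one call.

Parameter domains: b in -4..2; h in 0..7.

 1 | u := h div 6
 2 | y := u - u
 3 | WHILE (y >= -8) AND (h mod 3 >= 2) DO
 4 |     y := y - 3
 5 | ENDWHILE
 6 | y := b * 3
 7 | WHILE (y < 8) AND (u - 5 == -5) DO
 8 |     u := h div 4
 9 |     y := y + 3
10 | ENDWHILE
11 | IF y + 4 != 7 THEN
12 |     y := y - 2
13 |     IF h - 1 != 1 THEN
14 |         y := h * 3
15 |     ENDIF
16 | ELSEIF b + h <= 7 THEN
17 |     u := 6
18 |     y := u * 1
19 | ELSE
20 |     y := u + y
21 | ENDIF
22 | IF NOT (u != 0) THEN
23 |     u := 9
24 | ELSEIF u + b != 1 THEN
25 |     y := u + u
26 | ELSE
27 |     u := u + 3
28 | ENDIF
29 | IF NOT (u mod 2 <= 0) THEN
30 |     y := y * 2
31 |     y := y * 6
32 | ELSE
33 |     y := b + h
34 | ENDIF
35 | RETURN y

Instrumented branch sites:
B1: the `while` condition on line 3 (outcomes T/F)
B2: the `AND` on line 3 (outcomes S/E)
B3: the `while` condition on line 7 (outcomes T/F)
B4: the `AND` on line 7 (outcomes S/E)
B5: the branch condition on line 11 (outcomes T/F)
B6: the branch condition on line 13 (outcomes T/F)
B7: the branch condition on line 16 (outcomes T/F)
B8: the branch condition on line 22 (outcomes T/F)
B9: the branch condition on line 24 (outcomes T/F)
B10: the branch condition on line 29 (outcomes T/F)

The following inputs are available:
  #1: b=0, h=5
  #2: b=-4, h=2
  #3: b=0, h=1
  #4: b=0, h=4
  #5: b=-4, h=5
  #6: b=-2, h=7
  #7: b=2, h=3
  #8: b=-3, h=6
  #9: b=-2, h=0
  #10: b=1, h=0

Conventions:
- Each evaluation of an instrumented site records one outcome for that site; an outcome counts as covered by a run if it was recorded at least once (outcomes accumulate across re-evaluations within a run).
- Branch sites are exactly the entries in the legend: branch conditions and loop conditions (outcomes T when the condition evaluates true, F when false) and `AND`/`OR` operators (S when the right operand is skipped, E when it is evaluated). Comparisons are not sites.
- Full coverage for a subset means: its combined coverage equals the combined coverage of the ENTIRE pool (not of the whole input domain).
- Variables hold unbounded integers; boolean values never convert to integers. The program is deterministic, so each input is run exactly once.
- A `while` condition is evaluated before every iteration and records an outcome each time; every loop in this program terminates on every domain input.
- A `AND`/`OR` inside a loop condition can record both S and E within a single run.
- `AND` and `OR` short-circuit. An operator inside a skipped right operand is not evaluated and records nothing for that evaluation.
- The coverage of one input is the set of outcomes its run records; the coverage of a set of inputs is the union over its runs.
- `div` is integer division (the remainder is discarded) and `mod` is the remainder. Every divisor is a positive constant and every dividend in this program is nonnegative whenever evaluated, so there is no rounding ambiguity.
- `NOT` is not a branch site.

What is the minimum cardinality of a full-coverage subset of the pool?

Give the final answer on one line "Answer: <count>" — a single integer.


#1 (b=0, h=5) -> B2->E, B1->T, B2->E, B1->T, B2->E, B1->T, B2->S, B1->F, B4->E, B3->T, B4->E, B3->F, B5->F, B7->T, ...; covered: B1=T, B1=F, B2=S, B2=E, B3=T, B3=F, B4=E, B5=F, B7=T, B8=F, B9=T, B10=F
#2 (b=-4, h=2) -> B2->E, B1->T, B2->E, B1->T, B2->E, B1->T, B2->S, B1->F, B4->E, B3->T, B4->E, B3->T, B4->E, B3->T, ...; covered: B1=T, B1=F, B2=S, B2=E, B3=T, B3=F, B4=S, B4=E, B5=T, B6=F, B8=T, B10=T
#3 (b=0, h=1) -> B2->E, B1->F, B4->E, B3->T, B4->E, B3->T, B4->E, B3->T, B4->S, B3->F, B5->T, B6->T, B8->T, B10->T; covered: B1=F, B2=E, B3=T, B3=F, B4=S, B4=E, B5=T, B6=T, B8=T, B10=T
#4 (b=0, h=4) -> B2->E, B1->F, B4->E, B3->T, B4->E, B3->F, B5->F, B7->T, B8->F, B9->T, B10->F; covered: B1=F, B2=E, B3=T, B3=F, B4=E, B5=F, B7=T, B8=F, B9=T, B10=F
#5 (b=-4, h=5) -> B2->E, B1->T, B2->E, B1->T, B2->E, B1->T, B2->S, B1->F, B4->E, B3->T, B4->E, B3->F, B5->T, B6->T, ...; covered: B1=T, B1=F, B2=S, B2=E, B3=T, B3=F, B4=E, B5=T, B6=T, B8=F, B9=T, B10=T
#6 (b=-2, h=7) -> B2->E, B1->F, B4->E, B3->F, B5->T, B6->T, B8->F, B9->T, B10->T; covered: B1=F, B2=E, B3=F, B4=E, B5=T, B6=T, B8=F, B9=T, B10=T
#7 (b=2, h=3) -> B2->E, B1->F, B4->E, B3->T, B4->S, B3->F, B5->T, B6->T, B8->T, B10->T; covered: B1=F, B2=E, B3=T, B3=F, B4=S, B4=E, B5=T, B6=T, B8=T, B10=T
#8 (b=-3, h=6) -> B2->E, B1->F, B4->E, B3->F, B5->T, B6->T, B8->F, B9->T, B10->T; covered: B1=F, B2=E, B3=F, B4=E, B5=T, B6=T, B8=F, B9=T, B10=T
#9 (b=-2, h=0) -> B2->E, B1->F, B4->E, B3->T, B4->E, B3->T, B4->E, B3->T, B4->E, B3->T, B4->E, B3->T, B4->S, B3->F, ...; covered: B1=F, B2=E, B3=T, B3=F, B4=S, B4=E, B5=T, B6=T, B8=T, B10=T
#10 (b=1, h=0) -> B2->E, B1->F, B4->E, B3->T, B4->E, B3->T, B4->S, B3->F, B5->T, B6->T, B8->T, B10->T; covered: B1=F, B2=E, B3=T, B3=F, B4=S, B4=E, B5=T, B6=T, B8=T, B10=T
union over all inputs: B1=T, B1=F, B2=S, B2=E, B3=T, B3=F, B4=S, B4=E, B5=T, B5=F, B6=T, B6=F, B7=T, B8=T, B8=F, B9=T, B10=T, B10=F (18 outcomes)
size 1 is not enough: best union over all size-1 subsets is 12/18
size 2 is not enough: best union over all size-2 subsets is 17/18
at size 3, {1, 2, 3} reaches all 18 outcomes; every lexicographically earlier size-3 subset fails
Answer: 3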